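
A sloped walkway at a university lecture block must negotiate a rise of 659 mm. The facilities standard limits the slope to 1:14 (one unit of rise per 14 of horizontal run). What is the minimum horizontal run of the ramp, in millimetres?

9226 mm

At 1:14 the run is 14 × 659 = 9226 mm.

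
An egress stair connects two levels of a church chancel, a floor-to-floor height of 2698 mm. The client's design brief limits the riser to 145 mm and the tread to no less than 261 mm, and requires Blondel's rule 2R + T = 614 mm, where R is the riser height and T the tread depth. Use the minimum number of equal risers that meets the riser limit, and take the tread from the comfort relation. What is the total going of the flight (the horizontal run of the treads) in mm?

2698 / 145 = 18.61, so 19 risers are needed.
R = 2698 ÷ 19 = 142 mm.
T = 614 − 2·142 = 330 mm, which satisfies the 261 mm minimum.
Going = (19 − 1) × 330 = 5940 mm.

5940 mm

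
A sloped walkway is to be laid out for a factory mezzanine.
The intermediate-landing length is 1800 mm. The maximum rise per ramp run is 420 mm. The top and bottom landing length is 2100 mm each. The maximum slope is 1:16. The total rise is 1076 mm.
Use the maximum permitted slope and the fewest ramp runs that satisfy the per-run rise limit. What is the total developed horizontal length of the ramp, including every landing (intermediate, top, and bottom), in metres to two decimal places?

⌈1076/420⌉ = 3 ramp runs. That means 2 intermediate landings.
Ramp run (horizontal) at 1:16: 1076 × 16 = 17216 mm.
2 intermediate landings contribute 2 × 1800 = 3600 mm.
Top and bottom landings: 2 × 2100 = 4200 mm.
Total = 17216 + 3600 + 4200 = 25016 mm.
= 25.02 m.

25.02 m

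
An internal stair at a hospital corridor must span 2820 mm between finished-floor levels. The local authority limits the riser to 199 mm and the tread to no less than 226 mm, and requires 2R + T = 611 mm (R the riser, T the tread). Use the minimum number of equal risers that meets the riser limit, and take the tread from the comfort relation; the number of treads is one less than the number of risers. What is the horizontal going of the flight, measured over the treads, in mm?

2820 / 199 = 14.17, so 15 risers are needed.
Riser R = 2820 / 15 = 188 mm, within the 199 mm limit.
Tread T = 611 − 2 × 188 = 235 mm (≥ 226 mm).
15 risers give 14 treads; going = 14 × 235 = 3290 mm.

3290 mm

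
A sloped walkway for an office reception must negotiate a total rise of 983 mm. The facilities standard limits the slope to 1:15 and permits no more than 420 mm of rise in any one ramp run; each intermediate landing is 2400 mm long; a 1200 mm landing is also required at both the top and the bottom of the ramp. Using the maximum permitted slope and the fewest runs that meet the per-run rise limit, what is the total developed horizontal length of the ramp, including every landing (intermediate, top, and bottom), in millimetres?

983 / 420 = 2.34, so 3 ramp runs are needed. That means 2 intermediate landings.
Ramp run (horizontal) at 1:15: 983 × 15 = 14745 mm.
2 intermediate landings contribute 2 × 2400 = 4800 mm.
Top and bottom landings: 2 × 1200 = 2400 mm.
Total = 14745 + 4800 + 2400 = 21945 mm.

21945 mm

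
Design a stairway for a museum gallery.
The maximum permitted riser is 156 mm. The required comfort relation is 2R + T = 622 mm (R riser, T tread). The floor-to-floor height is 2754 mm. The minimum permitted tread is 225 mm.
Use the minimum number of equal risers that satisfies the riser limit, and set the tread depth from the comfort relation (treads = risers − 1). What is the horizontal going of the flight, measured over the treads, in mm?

5372 mm

At most 156 each: 2754/156 = 17.65, giving 18 risers.
R = 2754 ÷ 18 = 153 mm.
From 2R + T = 622: T = 622 − 306 = 316 mm.
Treads = 18 − 1 = 17; going = 17 × 316 = 5372 mm.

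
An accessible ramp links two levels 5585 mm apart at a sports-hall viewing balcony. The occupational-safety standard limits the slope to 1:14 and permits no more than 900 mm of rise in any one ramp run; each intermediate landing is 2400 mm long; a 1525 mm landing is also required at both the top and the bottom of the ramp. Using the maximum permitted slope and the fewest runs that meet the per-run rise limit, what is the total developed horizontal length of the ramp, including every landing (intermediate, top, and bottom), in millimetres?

95640 mm

At most 900 each: 5585/900 = 6.21, giving 7 ramp runs. That means 6 intermediate landings.
Horizontal run for 5585 mm of rise at 1:14 is 5585 × 14 = 78190 mm.
Intermediate landings: 6 × 2400 = 14400 mm.
Top and bottom landings: 2 × 1525 = 3050 mm.
Total = 78190 + 14400 + 3050 = 95640 mm.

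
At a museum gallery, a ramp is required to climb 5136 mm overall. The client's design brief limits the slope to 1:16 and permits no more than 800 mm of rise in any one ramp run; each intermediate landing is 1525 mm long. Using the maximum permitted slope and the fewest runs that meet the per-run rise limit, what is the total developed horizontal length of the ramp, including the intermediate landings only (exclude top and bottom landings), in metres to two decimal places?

⌈5136/800⌉ = 7 ramp runs. That means 6 intermediate landings.
Horizontal run for 5136 mm of rise at 1:16 is 5136 × 16 = 82176 mm.
6 intermediate landings contribute 6 × 1525 = 9150 mm.
Developed length = 82176 + 9150 = 91326 mm.
= 91.33 m.

91.33 m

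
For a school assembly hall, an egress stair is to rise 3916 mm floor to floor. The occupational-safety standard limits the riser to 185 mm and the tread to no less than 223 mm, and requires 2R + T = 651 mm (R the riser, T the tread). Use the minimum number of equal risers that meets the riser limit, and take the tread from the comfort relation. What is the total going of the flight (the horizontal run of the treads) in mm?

6195 mm

⌈3916/185⌉ = 22 risers.
R = 3916 ÷ 22 = 178 mm.
From 2R + T = 651: T = 651 − 356 = 295 mm.
Going = (22 − 1) × 295 = 6195 mm.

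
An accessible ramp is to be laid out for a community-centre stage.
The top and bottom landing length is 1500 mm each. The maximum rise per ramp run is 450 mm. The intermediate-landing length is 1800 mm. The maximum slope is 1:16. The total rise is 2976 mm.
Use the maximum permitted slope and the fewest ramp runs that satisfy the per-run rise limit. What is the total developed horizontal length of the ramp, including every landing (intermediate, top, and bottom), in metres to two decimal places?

2976 / 450 = 6.61, so 7 ramp runs are needed. That means 6 intermediate landings.
Ramp run (horizontal) at 1:16: 2976 × 16 = 47616 mm.
6 intermediate landings contribute 6 × 1800 = 10800 mm.
Top and bottom landings: 2 × 1500 = 3000 mm.
Total = 47616 + 10800 + 3000 = 61416 mm.
= 61.42 m.

61.42 m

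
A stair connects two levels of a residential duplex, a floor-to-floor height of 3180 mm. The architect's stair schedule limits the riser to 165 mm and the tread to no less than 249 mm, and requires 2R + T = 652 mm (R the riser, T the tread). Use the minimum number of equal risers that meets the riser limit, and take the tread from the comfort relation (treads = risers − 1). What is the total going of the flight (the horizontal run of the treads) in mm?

6346 mm

3180 / 165 = 19.27, so 20 risers are needed.
Each riser is 3180/20 = 159 mm (≤ 165 mm).
From 2R + T = 652: T = 652 − 318 = 334 mm.
Treads = 20 − 1 = 19; going = 19 × 334 = 6346 mm.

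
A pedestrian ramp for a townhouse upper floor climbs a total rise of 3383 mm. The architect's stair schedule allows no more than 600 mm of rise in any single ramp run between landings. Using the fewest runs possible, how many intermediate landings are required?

5 intermediate landings

3383 / 600 = 5.64, so 6 ramp runs are needed.
6 runs are separated by 5 intermediate landings.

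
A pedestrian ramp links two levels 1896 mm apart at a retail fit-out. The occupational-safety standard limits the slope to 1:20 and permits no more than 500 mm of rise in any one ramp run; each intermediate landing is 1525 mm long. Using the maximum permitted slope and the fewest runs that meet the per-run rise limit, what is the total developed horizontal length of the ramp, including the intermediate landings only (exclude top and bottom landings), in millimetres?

At most 500 each: 1896/500 = 3.79, giving 4 ramp runs. That means 3 intermediate landings.
Ramp run (horizontal) at 1:20: 1896 × 20 = 37920 mm.
3 intermediate landings contribute 3 × 1525 = 4575 mm.
Total developed length = 37920 + 4575 = 42495 mm.

42495 mm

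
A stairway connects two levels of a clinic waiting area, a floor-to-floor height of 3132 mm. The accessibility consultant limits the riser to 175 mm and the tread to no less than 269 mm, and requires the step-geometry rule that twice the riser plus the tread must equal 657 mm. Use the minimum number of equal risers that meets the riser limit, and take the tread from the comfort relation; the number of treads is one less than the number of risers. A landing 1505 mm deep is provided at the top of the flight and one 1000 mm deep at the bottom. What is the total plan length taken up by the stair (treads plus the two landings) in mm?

At most 175 each: 3132/175 = 17.90, giving 18 risers.
Each riser is 3132/18 = 174 mm (≤ 175 mm).
From 2R + T = 657: T = 657 − 348 = 309 mm.
Treads = 18 − 1 = 17; going = 17 × 309 = 5253 mm.
Enclosure = 5253 + 1505 + 1000 = 7758 mm.

7758 mm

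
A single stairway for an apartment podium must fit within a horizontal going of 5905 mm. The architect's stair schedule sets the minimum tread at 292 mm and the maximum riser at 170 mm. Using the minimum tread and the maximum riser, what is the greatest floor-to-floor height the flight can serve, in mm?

3570 mm

5905 / 292 = 20.22, so 20 treads fit.
Risers = treads + 1 = 21.
Maximum height = 21 × 170 = 3570 mm.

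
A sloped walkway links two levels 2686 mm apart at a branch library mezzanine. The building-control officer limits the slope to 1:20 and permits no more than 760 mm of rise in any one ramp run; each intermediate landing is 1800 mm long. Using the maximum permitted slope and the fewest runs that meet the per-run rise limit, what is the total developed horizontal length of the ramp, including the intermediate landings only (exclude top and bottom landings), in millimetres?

2686 / 760 = 3.53, so 4 ramp runs are needed. That means 3 intermediate landings.
Ramp run (horizontal) at 1:20: 2686 × 20 = 53720 mm.
3 intermediate landings contribute 3 × 1800 = 5400 mm.
Developed length = 53720 + 5400 = 59120 mm.

59120 mm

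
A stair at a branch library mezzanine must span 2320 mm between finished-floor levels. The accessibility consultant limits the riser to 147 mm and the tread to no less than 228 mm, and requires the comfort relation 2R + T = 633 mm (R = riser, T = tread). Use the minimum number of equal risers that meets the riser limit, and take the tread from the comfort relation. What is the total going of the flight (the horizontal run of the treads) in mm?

5145 mm

2320 / 147 = 15.78, so 16 risers are needed.
R = 2320 ÷ 16 = 145 mm.
Tread T = 633 − 2 × 145 = 343 mm (≥ 228 mm).
16 risers give 15 treads; going = 15 × 343 = 5145 mm.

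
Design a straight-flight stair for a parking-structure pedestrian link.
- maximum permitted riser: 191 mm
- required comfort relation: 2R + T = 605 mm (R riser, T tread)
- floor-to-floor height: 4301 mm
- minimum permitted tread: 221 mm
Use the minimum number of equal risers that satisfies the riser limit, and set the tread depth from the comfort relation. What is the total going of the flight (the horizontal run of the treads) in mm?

5082 mm

At most 191 each: 4301/191 = 22.52, giving 23 risers.
Riser R = 4301 / 23 = 187 mm, within the 191 mm limit.
Tread T = 605 − 2 × 187 = 231 mm (≥ 221 mm).
Treads = 23 − 1 = 22; going = 22 × 231 = 5082 mm.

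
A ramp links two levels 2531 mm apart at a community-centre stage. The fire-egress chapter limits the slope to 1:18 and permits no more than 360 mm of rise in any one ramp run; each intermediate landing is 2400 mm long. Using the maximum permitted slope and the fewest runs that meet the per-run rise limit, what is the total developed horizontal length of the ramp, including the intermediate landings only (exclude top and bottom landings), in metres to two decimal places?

⌈2531/360⌉ = 8 ramp runs. That means 7 intermediate landings.
Ramp run (horizontal) at 1:18: 2531 × 18 = 45558 mm.
Intermediate landings: 7 × 2400 = 16800 mm.
Total developed length = 45558 + 16800 = 62358 mm.
= 62.36 m.

62.36 m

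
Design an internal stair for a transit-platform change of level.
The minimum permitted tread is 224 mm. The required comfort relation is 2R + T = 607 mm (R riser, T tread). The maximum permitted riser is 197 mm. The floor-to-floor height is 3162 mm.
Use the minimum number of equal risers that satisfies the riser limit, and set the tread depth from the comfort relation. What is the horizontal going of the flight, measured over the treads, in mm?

3162 / 197 = 16.051 → round up to 17 risers.
R = 3162 ÷ 17 = 186 mm.
From 2R + T = 607: T = 607 − 372 = 235 mm.
Going = (17 − 1) × 235 = 3760 mm.

3760 mm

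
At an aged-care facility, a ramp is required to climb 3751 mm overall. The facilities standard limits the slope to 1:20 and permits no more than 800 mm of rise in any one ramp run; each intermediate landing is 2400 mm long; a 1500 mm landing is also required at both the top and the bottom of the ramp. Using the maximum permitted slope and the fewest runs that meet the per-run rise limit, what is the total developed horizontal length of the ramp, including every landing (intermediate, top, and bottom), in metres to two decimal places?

3751 / 800 = 4.689 → round up to 5 ramp runs. That means 4 intermediate landings.
Horizontal run for 3751 mm of rise at 1:20 is 3751 × 20 = 75020 mm.
Intermediate landings: 4 × 2400 = 9600 mm.
Top and bottom landings: 2 × 1500 = 3000 mm.
Total = 75020 + 9600 + 3000 = 87620 mm.
= 87.62 m.

87.62 m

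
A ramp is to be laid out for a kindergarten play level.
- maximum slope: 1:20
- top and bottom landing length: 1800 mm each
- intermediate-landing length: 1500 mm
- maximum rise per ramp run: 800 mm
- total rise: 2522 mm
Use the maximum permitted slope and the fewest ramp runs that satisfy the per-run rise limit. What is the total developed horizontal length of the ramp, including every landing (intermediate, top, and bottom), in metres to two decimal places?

58.54 m

At most 800 each: 2522/800 = 3.15, giving 4 ramp runs. That means 3 intermediate landings.
Horizontal run for 2522 mm of rise at 1:20 is 2522 × 20 = 50440 mm.
Intermediate landings: 3 × 1500 = 4500 mm.
Top and bottom landings: 2 × 1800 = 3600 mm.
Total = 50440 + 4500 + 3600 = 58540 mm.
= 58.54 m.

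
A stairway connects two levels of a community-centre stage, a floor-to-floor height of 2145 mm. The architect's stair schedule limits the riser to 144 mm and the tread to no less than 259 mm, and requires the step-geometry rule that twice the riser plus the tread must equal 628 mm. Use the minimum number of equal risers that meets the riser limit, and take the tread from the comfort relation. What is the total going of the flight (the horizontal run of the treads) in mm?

At most 144 each: 2145/144 = 14.90, giving 15 risers.
Each riser is 2145/15 = 143 mm (≤ 144 mm).
T = 628 − 2·143 = 342 mm, which satisfies the 259 mm minimum.
Going = (15 − 1) × 342 = 4788 mm.

4788 mm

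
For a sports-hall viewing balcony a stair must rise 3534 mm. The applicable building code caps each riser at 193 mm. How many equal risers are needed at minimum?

3534 / 193 = 18.311 → round up to 19 risers.

19 risers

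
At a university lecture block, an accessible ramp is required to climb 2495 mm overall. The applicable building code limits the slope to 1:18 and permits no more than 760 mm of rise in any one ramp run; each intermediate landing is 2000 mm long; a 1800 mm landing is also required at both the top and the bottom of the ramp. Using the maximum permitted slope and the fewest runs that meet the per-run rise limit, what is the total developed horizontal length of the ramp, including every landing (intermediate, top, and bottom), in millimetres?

2495 / 760 = 3.283 → round up to 4 ramp runs. That means 3 intermediate landings.
Horizontal run for 2495 mm of rise at 1:18 is 2495 × 18 = 44910 mm.
Intermediate landings: 3 × 2000 = 6000 mm.
Top and bottom landings: 2 × 1800 = 3600 mm.
Total = 44910 + 6000 + 3600 = 54510 mm.

54510 mm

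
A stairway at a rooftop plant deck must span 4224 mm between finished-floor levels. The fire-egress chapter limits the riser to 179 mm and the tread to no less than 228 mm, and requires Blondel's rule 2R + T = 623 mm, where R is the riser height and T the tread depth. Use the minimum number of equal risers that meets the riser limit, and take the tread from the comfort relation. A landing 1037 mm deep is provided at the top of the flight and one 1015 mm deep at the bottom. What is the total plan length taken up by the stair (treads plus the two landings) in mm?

4224 / 179 = 23.60, so 24 risers are needed.
R = 4224 ÷ 24 = 176 mm.
From 2R + T = 623: T = 623 − 352 = 271 mm.
24 risers give 23 treads; going = 23 × 271 = 6233 mm.
Add landings: 6233 + 1037 + 1015 = 8285 mm.

8285 mm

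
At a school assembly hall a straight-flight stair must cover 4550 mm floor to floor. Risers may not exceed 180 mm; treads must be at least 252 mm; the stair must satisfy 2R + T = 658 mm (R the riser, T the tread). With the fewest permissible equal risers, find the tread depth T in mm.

308 mm

⌈4550/180⌉ = 26 risers.
Riser R = 4550 / 26 = 175 mm, within the 180 mm limit.
T = 658 − 2·175 = 308 mm, which satisfies the 252 mm minimum.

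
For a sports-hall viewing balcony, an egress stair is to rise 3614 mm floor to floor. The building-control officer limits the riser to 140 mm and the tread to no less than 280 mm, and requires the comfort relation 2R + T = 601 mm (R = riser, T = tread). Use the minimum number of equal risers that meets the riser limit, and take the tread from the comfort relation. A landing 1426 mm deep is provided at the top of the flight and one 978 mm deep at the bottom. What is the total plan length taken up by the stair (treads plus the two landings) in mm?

3614 / 140 = 25.81, so 26 risers are needed.
R = 3614 ÷ 26 = 139 mm.
T = 601 − 2·139 = 323 mm, which satisfies the 280 mm minimum.
26 risers give 25 treads; going = 25 × 323 = 8075 mm.
Enclosure = 8075 + 1426 + 978 = 10479 mm.

10479 mm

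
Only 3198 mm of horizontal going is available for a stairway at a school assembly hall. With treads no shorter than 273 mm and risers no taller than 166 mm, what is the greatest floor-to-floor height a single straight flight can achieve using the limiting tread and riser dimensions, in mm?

1992 mm

3198 / 273 = 11.71, so 11 treads fit.
Risers = treads + 1 = 12.
Maximum height = 12 × 166 = 1992 mm.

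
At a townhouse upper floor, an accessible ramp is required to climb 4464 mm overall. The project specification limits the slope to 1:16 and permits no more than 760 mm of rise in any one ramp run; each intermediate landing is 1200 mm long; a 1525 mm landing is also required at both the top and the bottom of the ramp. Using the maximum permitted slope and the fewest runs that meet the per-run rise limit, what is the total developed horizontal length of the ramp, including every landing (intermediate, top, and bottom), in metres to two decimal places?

4464 / 760 = 5.874 → round up to 6 ramp runs. That means 5 intermediate landings.
Horizontal run for 4464 mm of rise at 1:16 is 4464 × 16 = 71424 mm.
Intermediate landings: 5 × 1200 = 6000 mm.
Top and bottom landings: 2 × 1525 = 3050 mm.
Total = 71424 + 6000 + 3050 = 80474 mm.
= 80.47 m.

80.47 m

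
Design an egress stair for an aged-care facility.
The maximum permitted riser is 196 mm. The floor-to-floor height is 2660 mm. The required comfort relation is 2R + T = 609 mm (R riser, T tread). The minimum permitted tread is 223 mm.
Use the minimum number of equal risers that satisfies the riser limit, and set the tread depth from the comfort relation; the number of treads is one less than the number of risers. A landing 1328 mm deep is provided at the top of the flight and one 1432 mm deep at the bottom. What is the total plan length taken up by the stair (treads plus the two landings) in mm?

5737 mm

2660 / 196 = 13.571 → round up to 14 risers.
Riser R = 2660 / 14 = 190 mm, within the 196 mm limit.
Tread T = 609 − 2 × 190 = 229 mm (≥ 223 mm).
14 risers give 13 treads; going = 13 × 229 = 2977 mm.
Enclosure = 2977 + 1328 + 1432 = 5737 mm.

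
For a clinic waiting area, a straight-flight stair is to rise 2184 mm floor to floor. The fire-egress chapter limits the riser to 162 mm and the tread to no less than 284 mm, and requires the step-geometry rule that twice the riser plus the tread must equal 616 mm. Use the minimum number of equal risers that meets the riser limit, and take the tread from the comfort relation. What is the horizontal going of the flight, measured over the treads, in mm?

2184 / 162 = 13.481 → round up to 14 risers.
R = 2184 ÷ 14 = 156 mm.
Tread T = 616 − 2 × 156 = 304 mm (≥ 284 mm).
Treads = 14 − 1 = 13; going = 13 × 304 = 3952 mm.

3952 mm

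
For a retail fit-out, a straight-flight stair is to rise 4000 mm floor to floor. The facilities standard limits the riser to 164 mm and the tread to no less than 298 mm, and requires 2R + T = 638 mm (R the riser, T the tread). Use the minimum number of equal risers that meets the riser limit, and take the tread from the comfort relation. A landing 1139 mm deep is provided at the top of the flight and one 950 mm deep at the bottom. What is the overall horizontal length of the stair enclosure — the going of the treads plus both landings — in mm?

⌈4000/164⌉ = 25 risers.
R = 4000 ÷ 25 = 160 mm.
Tread T = 638 − 2 × 160 = 318 mm (≥ 298 mm).
25 risers give 24 treads; going = 24 × 318 = 7632 mm.
Enclosure = 7632 + 1139 + 950 = 9721 mm.

9721 mm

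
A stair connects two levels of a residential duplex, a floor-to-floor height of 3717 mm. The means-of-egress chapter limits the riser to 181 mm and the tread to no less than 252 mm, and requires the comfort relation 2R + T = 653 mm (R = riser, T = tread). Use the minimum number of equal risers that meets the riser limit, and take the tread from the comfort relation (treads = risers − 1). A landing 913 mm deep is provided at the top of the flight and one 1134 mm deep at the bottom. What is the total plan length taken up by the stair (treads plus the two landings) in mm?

At most 181 each: 3717/181 = 20.54, giving 21 risers.
Riser R = 3717 / 21 = 177 mm, within the 181 mm limit.
From 2R + T = 653: T = 653 − 354 = 299 mm.
21 risers give 20 treads; going = 20 × 299 = 5980 mm.
Add landings: 5980 + 913 + 1134 = 8027 mm.

8027 mm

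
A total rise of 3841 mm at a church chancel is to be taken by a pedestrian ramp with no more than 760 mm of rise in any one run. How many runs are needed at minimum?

3841 / 760 = 5.05, so 6 ramp runs are needed.

6 runs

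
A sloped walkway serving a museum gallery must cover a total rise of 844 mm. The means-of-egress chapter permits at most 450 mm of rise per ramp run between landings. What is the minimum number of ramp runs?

2 runs

At most 450 each: 844/450 = 1.88, giving 2 ramp runs.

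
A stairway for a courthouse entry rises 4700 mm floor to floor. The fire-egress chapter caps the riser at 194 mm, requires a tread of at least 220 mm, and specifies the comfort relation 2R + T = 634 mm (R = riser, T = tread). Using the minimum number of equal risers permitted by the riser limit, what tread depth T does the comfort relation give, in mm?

258 mm

At most 194 each: 4700/194 = 24.23, giving 25 risers.
Each riser is 4700/25 = 188 mm (≤ 194 mm).
Tread T = 634 − 2 × 188 = 258 mm (≥ 220 mm).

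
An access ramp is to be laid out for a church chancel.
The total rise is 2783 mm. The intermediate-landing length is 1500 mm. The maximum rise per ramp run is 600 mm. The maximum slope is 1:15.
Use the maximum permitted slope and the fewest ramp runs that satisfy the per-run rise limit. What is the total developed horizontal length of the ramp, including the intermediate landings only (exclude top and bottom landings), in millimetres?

⌈2783/600⌉ = 5 ramp runs. That means 4 intermediate landings.
Horizontal run for 2783 mm of rise at 1:15 is 2783 × 15 = 41745 mm.
4 intermediate landings contribute 4 × 1500 = 6000 mm.
Total developed length = 41745 + 6000 = 47745 mm.

47745 mm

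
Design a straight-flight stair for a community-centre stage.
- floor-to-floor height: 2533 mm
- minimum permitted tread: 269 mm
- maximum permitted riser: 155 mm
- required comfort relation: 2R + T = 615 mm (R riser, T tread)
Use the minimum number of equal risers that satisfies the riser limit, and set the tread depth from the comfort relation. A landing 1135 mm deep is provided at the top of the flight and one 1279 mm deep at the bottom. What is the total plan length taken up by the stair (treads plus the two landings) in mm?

2533 / 155 = 16.342 → round up to 17 risers.
Each riser is 2533/17 = 149 mm (≤ 155 mm).
T = 615 − 2·149 = 317 mm, which satisfies the 269 mm minimum.
Going = (17 − 1) × 317 = 5072 mm.
Add landings: 5072 + 1135 + 1279 = 7486 mm.

7486 mm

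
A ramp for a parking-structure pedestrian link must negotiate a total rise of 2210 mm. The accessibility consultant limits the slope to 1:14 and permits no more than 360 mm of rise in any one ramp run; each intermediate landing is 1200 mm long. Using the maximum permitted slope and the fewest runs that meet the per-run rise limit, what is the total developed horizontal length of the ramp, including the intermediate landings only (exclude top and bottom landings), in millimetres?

38140 mm

2210 / 360 = 6.139 → round up to 7 ramp runs. That means 6 intermediate landings.
Ramp run (horizontal) at 1:14: 2210 × 14 = 30940 mm.
Intermediate landings: 6 × 1200 = 7200 mm.
Total developed length = 30940 + 7200 = 38140 mm.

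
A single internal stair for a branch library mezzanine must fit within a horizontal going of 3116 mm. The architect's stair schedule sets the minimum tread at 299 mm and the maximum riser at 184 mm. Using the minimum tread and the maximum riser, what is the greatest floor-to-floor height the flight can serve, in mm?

3116 / 299 = 10.42, so 10 treads fit.
Risers = treads + 1 = 11.
Maximum height = 11 × 184 = 2024 mm.

2024 mm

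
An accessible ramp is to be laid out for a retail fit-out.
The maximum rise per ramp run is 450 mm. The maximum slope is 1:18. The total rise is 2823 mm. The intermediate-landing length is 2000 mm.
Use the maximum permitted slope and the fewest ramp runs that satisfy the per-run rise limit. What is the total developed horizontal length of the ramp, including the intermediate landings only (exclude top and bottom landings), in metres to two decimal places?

62.81 m

At most 450 each: 2823/450 = 6.27, giving 7 ramp runs. That means 6 intermediate landings.
Horizontal run for 2823 mm of rise at 1:18 is 2823 × 18 = 50814 mm.
Intermediate landings: 6 × 2000 = 12000 mm.
Total developed length = 50814 + 12000 = 62814 mm.
= 62.81 m.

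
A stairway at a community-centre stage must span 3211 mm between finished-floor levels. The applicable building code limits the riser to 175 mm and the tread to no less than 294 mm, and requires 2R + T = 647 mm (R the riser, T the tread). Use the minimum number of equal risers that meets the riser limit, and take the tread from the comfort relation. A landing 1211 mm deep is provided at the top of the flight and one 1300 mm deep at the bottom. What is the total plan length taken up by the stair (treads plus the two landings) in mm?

3211 / 175 = 18.35, so 19 risers are needed.
Riser R = 3211 / 19 = 169 mm, within the 175 mm limit.
From 2R + T = 647: T = 647 − 338 = 309 mm.
19 risers give 18 treads; going = 18 × 309 = 5562 mm.
Add landings: 5562 + 1211 + 1300 = 8073 mm.

8073 mm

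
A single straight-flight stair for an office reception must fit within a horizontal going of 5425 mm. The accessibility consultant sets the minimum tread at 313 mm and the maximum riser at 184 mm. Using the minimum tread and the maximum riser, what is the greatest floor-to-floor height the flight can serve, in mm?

3312 mm

Treads that fit: ⌊5425 / 313⌋ = 17.
Risers = treads + 1 = 18.
Maximum height = 18 × 184 = 3312 mm.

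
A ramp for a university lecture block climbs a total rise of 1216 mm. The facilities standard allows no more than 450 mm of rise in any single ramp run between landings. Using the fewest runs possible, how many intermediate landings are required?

2 intermediate landings

At most 450 each: 1216/450 = 2.70, giving 3 ramp runs.
3 runs are separated by 2 intermediate landings.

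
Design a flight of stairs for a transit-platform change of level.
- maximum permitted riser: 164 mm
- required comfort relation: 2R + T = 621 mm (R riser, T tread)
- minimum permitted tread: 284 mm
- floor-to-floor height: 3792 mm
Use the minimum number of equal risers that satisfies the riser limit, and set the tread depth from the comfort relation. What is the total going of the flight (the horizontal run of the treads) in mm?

7015 mm

3792 / 164 = 23.122 → round up to 24 risers.
R = 3792 ÷ 24 = 158 mm.
T = 621 − 2·158 = 305 mm, which satisfies the 284 mm minimum.
Treads = 24 − 1 = 23; going = 23 × 305 = 7015 mm.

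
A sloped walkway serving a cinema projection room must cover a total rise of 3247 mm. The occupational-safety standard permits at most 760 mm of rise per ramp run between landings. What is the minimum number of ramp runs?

5 runs

3247 / 760 = 4.272 → round up to 5 ramp runs.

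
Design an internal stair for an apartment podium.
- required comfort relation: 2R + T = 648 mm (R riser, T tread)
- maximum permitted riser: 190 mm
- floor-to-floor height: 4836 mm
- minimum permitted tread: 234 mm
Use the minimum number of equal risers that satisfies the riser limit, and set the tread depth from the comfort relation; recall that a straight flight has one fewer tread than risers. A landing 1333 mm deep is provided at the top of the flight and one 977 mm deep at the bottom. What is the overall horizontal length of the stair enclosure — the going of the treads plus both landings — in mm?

9210 mm

4836 / 190 = 25.45, so 26 risers are needed.
Riser R = 4836 / 26 = 186 mm, within the 190 mm limit.
From 2R + T = 648: T = 648 − 372 = 276 mm.
Going = (26 − 1) × 276 = 6900 mm.
Add landings: 6900 + 1333 + 977 = 9210 mm.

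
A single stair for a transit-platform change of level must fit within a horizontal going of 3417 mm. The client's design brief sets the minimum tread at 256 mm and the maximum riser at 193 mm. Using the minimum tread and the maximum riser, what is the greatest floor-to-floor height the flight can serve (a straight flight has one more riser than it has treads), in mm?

3417 / 256 = 13.35, so 13 treads fit.
Risers = treads + 1 = 14.
Maximum height = 14 × 193 = 2702 mm.

2702 mm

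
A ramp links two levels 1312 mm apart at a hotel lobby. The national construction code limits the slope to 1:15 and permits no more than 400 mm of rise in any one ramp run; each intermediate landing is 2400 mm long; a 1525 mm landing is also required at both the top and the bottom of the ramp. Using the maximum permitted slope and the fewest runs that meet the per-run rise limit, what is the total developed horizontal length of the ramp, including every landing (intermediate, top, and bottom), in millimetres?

29930 mm

1312 / 400 = 3.280 → round up to 4 ramp runs. That means 3 intermediate landings.
Ramp run (horizontal) at 1:15: 1312 × 15 = 19680 mm.
Intermediate landings: 3 × 2400 = 7200 mm.
Top and bottom landings: 2 × 1525 = 3050 mm.
Total = 19680 + 7200 + 3050 = 29930 mm.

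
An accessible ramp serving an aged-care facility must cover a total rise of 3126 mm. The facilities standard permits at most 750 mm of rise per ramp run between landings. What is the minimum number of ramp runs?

3126 / 750 = 4.168 → round up to 5 ramp runs.

5 runs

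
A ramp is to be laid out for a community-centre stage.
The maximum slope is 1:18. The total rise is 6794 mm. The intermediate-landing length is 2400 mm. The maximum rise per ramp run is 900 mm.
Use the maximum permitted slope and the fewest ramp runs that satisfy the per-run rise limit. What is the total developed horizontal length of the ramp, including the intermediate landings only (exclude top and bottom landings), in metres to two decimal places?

139.09 m

6794 / 900 = 7.55, so 8 ramp runs are needed. That means 7 intermediate landings.
Horizontal run for 6794 mm of rise at 1:18 is 6794 × 18 = 122292 mm.
7 intermediate landings contribute 7 × 2400 = 16800 mm.
Total developed length = 122292 + 16800 = 139092 mm.
= 139.09 m.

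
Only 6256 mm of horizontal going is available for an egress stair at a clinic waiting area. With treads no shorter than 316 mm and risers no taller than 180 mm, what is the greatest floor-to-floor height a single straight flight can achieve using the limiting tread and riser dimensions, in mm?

3600 mm

6256 / 316 = 19.80, so 19 treads fit.
Risers = treads + 1 = 20.
Maximum height = 20 × 180 = 3600 mm.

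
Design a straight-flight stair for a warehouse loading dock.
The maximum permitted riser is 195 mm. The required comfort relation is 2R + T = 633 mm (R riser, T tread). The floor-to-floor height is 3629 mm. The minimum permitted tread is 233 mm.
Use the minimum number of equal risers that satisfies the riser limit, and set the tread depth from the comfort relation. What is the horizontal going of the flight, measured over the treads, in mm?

4518 mm

At most 195 each: 3629/195 = 18.61, giving 19 risers.
Riser R = 3629 / 19 = 191 mm, within the 195 mm limit.
From 2R + T = 633: T = 633 − 382 = 251 mm.
Treads = 19 − 1 = 18; going = 18 × 251 = 4518 mm.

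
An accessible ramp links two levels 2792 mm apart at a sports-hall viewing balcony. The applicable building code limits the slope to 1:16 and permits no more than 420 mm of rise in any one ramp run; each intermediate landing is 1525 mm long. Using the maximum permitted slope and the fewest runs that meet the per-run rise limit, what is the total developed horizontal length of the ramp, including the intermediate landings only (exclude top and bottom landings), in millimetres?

2792 / 420 = 6.65, so 7 ramp runs are needed. That means 6 intermediate landings.
Ramp run (horizontal) at 1:16: 2792 × 16 = 44672 mm.
6 intermediate landings contribute 6 × 1525 = 9150 mm.
Developed length = 44672 + 9150 = 53822 mm.

53822 mm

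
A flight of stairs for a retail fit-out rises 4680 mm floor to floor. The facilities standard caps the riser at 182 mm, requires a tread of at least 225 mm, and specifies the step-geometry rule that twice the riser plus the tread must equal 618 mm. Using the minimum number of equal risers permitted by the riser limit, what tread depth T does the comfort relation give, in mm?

258 mm

At most 182 each: 4680/182 = 25.71, giving 26 risers.
R = 4680 ÷ 26 = 180 mm.
From 2R + T = 618: T = 618 − 360 = 258 mm.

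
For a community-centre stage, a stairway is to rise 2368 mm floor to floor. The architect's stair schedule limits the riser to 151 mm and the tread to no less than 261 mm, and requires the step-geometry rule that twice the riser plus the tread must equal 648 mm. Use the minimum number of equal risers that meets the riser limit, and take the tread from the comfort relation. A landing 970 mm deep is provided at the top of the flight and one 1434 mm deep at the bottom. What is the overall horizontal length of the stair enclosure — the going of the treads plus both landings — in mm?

7684 mm

At most 151 each: 2368/151 = 15.68, giving 16 risers.
Each riser is 2368/16 = 148 mm (≤ 151 mm).
From 2R + T = 648: T = 648 − 296 = 352 mm.
Treads = 16 − 1 = 15; going = 15 × 352 = 5280 mm.
Enclosure = 5280 + 970 + 1434 = 7684 mm.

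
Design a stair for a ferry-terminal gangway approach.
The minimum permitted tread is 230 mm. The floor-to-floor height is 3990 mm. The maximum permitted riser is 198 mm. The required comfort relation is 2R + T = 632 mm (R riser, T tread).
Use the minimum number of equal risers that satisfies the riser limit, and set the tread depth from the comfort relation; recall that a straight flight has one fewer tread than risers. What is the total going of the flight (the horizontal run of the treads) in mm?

5040 mm

At most 198 each: 3990/198 = 20.15, giving 21 risers.
R = 3990 ÷ 21 = 190 mm.
Tread T = 632 − 2 × 190 = 252 mm (≥ 230 mm).
Treads = 21 − 1 = 20; going = 20 × 252 = 5040 mm.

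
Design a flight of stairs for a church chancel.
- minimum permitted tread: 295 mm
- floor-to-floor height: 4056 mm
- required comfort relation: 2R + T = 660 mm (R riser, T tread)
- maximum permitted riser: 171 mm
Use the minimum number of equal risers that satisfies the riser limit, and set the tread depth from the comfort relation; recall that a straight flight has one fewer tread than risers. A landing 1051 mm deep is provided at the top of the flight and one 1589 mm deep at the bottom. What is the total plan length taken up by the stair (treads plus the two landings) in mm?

4056 / 171 = 23.72, so 24 risers are needed.
Riser R = 4056 / 24 = 169 mm, within the 171 mm limit.
From 2R + T = 660: T = 660 − 338 = 322 mm.
Going = (24 − 1) × 322 = 7406 mm.
Enclosure = 7406 + 1051 + 1589 = 10046 mm.

10046 mm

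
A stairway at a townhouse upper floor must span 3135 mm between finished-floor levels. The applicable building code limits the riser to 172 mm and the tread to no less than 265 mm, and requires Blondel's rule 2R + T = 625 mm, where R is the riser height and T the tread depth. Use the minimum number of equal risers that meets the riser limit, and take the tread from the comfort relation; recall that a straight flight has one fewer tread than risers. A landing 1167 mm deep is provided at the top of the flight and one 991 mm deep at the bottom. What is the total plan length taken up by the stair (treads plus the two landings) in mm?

⌈3135/172⌉ = 19 risers.
Riser R = 3135 / 19 = 165 mm, within the 172 mm limit.
Tread T = 625 − 2 × 165 = 295 mm (≥ 265 mm).
Treads = 19 − 1 = 18; going = 18 × 295 = 5310 mm.
Add landings: 5310 + 1167 + 991 = 7468 mm.

7468 mm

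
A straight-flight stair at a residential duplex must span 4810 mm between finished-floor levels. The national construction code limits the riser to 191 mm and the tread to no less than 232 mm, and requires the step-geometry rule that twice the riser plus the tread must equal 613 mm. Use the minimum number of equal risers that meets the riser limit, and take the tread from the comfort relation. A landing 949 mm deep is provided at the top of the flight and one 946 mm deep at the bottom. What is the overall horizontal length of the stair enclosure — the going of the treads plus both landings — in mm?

7970 mm

At most 191 each: 4810/191 = 25.18, giving 26 risers.
Riser R = 4810 / 26 = 185 mm, within the 191 mm limit.
Tread T = 613 − 2 × 185 = 243 mm (≥ 232 mm).
Going = (26 − 1) × 243 = 6075 mm.
Add landings: 6075 + 949 + 946 = 7970 mm.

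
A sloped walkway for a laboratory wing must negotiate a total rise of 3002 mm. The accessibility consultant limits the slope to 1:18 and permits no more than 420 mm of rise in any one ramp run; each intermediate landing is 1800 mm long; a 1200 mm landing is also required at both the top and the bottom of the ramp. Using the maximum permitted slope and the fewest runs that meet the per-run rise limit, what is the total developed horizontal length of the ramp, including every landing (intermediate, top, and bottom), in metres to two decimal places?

At most 420 each: 3002/420 = 7.15, giving 8 ramp runs. That means 7 intermediate landings.
Horizontal run for 3002 mm of rise at 1:18 is 3002 × 18 = 54036 mm.
Intermediate landings: 7 × 1800 = 12600 mm.
Top and bottom landings: 2 × 1200 = 2400 mm.
Total = 54036 + 12600 + 2400 = 69036 mm.
= 69.04 m.

69.04 m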